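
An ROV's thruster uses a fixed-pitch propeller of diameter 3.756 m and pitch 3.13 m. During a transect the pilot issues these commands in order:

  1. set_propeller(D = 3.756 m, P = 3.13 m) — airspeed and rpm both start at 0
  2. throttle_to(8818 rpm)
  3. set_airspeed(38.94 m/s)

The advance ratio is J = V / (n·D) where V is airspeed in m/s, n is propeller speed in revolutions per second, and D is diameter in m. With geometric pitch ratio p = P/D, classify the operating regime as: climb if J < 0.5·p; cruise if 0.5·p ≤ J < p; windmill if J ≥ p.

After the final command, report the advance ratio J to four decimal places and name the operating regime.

J = 0.0705, regime = climb

set_propeller: D = 3.756 m, P = 3.13 m (p = P/D = 0.833333); state ← (V=0, rpm=0)
throttle_to(8818): rpm ← 8818
set_airspeed(38.94): V ← 38.94 m/s
final state: V = 38.94 m/s, rpm = 8818 → n = rpm/60 = 146.966667 rev/s
J = V / (n·D) = 38.94 / (146.966667 × 3.756) = 0.070543
regime bands: climb J<0.4167 | cruise [0.4167, 0.8333) | windmill J≥0.8333
J = 0.0705 → climb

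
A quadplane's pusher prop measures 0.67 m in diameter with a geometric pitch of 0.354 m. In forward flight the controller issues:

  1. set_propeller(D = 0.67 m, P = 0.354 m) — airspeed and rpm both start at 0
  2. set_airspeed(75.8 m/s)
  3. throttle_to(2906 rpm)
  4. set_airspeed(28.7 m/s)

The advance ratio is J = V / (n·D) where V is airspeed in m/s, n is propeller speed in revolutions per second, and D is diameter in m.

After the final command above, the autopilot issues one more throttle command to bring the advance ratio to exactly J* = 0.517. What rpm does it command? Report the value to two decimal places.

set_propeller: D = 0.67 m, P = 0.354 m (p = P/D = 0.528358); state ← (V=0, rpm=0)
set_airspeed(75.8): V ← 75.8 m/s
throttle_to(2906): rpm ← 2906
set_airspeed(28.7): V ← 28.7 m/s
final state: V = 28.7 m/s, rpm = 2906 → n = rpm/60 = 48.433333 rev/s
target J* = 0.517; solve J* = V/(n·D) for n: n = V/(J*·D) = 28.7/(0.517 × 0.67) = 82.854586 rev/s
rpm = 60·n = 4971.275152

rpm = 4971.28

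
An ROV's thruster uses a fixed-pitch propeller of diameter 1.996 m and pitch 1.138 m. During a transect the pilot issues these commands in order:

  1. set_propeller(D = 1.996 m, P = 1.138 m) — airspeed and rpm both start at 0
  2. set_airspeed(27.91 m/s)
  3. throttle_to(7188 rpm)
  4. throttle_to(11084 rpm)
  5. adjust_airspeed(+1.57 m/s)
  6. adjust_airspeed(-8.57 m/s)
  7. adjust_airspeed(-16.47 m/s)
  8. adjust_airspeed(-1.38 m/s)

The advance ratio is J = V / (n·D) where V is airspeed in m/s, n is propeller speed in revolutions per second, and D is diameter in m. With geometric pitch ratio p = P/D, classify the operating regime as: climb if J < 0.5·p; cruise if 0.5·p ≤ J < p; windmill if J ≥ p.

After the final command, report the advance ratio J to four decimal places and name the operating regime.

J = 0.0083, regime = climb

set_propeller: D = 1.996 m, P = 1.138 m (p = P/D = 0.570140); state ← (V=0, rpm=0)
set_airspeed(27.91): V ← 27.91 m/s
throttle_to(7188): rpm ← 7188
throttle_to(11084): rpm ← 11084
adjust_airspeed(+1.57): V ← 27.91 +1.57 = 29.48 m/s
adjust_airspeed(-8.57): V ← 29.48 -8.57 = 20.91 m/s
adjust_airspeed(-16.47): V ← 20.91 -16.47 = 4.44 m/s
adjust_airspeed(-1.38): V ← 4.44 -1.38 = 3.06 m/s
final state: V = 3.06 m/s, rpm = 11084 → n = rpm/60 = 184.733333 rev/s
J = V / (n·D) = 3.06 / (184.733333 × 1.996) = 0.008299
regime bands: climb J<0.2851 | cruise [0.2851, 0.5701) | windmill J≥0.5701
J = 0.0083 → climb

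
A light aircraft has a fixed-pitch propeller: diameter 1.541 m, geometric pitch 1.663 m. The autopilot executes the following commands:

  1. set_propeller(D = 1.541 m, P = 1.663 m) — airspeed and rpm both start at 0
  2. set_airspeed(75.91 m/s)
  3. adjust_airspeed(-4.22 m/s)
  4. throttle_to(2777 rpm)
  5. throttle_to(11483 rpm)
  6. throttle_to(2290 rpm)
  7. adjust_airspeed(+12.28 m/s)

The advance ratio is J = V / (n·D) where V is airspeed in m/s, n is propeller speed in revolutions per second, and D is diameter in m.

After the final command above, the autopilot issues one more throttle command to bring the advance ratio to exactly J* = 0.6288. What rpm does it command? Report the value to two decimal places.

set_propeller: D = 1.541 m, P = 1.663 m (p = P/D = 1.079169); state ← (V=0, rpm=0)
set_airspeed(75.91): V ← 75.91 m/s
adjust_airspeed(-4.22): V ← 75.91 -4.22 = 71.69 m/s
throttle_to(2777): rpm ← 2777
throttle_to(11483): rpm ← 11483
throttle_to(2290): rpm ← 2290
adjust_airspeed(+12.28): V ← 71.69 +12.28 = 83.97 m/s
final state: V = 83.97 m/s, rpm = 2290 → n = rpm/60 = 38.166667 rev/s
target J* = 0.6288; solve J* = V/(n·D) for n: n = V/(J*·D) = 83.97/(0.6288 × 1.541) = 86.658064 rev/s
rpm = 60·n = 5199.483829

rpm = 5199.48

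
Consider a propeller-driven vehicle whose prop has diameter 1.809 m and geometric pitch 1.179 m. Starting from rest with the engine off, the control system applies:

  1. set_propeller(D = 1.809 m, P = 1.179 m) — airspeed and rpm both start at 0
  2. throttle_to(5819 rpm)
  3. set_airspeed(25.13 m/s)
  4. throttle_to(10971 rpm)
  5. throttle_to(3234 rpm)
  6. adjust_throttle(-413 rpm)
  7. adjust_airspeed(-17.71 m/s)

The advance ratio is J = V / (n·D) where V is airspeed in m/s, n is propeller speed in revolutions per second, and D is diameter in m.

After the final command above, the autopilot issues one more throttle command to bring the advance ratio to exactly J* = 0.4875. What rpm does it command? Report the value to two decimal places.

rpm = 504.83

set_propeller: D = 1.809 m, P = 1.179 m (p = P/D = 0.651741); state ← (V=0, rpm=0)
throttle_to(5819): rpm ← 5819
set_airspeed(25.13): V ← 25.13 m/s
throttle_to(10971): rpm ← 10971
throttle_to(3234): rpm ← 3234
adjust_throttle(-413): rpm ← 3234 -413 = 2821
adjust_airspeed(-17.71): V ← 25.13 -17.71 = 7.42 m/s
final state: V = 7.42 m/s, rpm = 2821 → n = rpm/60 = 47.016667 rev/s
target J* = 0.4875; solve J* = V/(n·D) for n: n = V/(J*·D) = 7.42/(0.4875 × 1.809) = 8.413772 rev/s
rpm = 60·n = 504.826296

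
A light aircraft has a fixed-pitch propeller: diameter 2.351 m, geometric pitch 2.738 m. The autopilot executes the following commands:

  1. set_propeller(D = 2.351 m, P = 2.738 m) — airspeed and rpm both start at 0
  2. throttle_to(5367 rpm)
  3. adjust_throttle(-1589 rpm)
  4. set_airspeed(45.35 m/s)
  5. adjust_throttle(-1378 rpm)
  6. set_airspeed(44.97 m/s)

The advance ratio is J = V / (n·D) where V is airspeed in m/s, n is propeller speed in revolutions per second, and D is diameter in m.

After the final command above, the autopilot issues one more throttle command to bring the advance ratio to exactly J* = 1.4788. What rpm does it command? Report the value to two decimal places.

set_propeller: D = 2.351 m, P = 2.738 m (p = P/D = 1.164611); state ← (V=0, rpm=0)
throttle_to(5367): rpm ← 5367
adjust_throttle(-1589): rpm ← 5367 -1589 = 3778
set_airspeed(45.35): V ← 45.35 m/s
adjust_throttle(-1378): rpm ← 3778 -1378 = 2400
set_airspeed(44.97): V ← 44.97 m/s
final state: V = 44.97 m/s, rpm = 2400 → n = rpm/60 = 40.000000 rev/s
target J* = 1.4788; solve J* = V/(n·D) for n: n = V/(J*·D) = 44.97/(1.4788 × 2.351) = 12.934833 rev/s
rpm = 60·n = 776.089963

rpm = 776.09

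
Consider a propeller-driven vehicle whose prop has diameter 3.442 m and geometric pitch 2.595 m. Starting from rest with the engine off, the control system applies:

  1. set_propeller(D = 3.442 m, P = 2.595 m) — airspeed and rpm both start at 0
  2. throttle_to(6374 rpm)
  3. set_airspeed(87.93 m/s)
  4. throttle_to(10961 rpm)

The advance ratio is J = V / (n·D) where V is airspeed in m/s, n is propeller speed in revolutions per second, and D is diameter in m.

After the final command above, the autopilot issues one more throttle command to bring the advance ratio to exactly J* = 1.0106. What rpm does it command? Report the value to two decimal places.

set_propeller: D = 3.442 m, P = 2.595 m (p = P/D = 0.753922); state ← (V=0, rpm=0)
throttle_to(6374): rpm ← 6374
set_airspeed(87.93): V ← 87.93 m/s
throttle_to(10961): rpm ← 10961
final state: V = 87.93 m/s, rpm = 10961 → n = rpm/60 = 182.683333 rev/s
target J* = 1.0106; solve J* = V/(n·D) for n: n = V/(J*·D) = 87.93/(1.0106 × 3.442) = 25.278245 rev/s
rpm = 60·n = 1516.694681

rpm = 1516.69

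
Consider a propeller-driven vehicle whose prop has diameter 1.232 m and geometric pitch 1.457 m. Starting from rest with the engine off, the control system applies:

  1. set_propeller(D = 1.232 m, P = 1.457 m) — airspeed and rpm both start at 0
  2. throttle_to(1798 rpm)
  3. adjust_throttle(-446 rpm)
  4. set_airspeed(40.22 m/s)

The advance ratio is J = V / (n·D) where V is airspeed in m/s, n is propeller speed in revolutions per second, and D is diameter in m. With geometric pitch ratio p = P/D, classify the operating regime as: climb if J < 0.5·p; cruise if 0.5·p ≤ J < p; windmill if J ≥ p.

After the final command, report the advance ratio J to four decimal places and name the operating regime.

J = 1.4488, regime = windmill

set_propeller: D = 1.232 m, P = 1.457 m (p = P/D = 1.182630); state ← (V=0, rpm=0)
throttle_to(1798): rpm ← 1798
adjust_throttle(-446): rpm ← 1798 -446 = 1352
set_airspeed(40.22): V ← 40.22 m/s
final state: V = 40.22 m/s, rpm = 1352 → n = rpm/60 = 22.533333 rev/s
J = V / (n·D) = 40.22 / (22.533333 × 1.232) = 1.448792
regime bands: climb J<0.5913 | cruise [0.5913, 1.1826) | windmill J≥1.1826
J = 1.4488 → windmill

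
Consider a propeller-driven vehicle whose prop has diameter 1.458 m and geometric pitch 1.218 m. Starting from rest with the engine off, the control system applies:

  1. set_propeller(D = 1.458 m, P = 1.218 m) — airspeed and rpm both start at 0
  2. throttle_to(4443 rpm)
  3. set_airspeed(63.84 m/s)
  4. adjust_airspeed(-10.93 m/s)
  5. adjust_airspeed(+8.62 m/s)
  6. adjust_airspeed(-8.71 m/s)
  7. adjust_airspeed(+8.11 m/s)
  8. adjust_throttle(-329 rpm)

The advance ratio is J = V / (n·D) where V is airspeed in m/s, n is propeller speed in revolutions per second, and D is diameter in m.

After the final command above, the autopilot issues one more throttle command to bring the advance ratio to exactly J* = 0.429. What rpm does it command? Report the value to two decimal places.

rpm = 5844.77

set_propeller: D = 1.458 m, P = 1.218 m (p = P/D = 0.835391); state ← (V=0, rpm=0)
throttle_to(4443): rpm ← 4443
set_airspeed(63.84): V ← 63.84 m/s
adjust_airspeed(-10.93): V ← 63.84 -10.93 = 52.91 m/s
adjust_airspeed(+8.62): V ← 52.91 +8.62 = 61.53 m/s
adjust_airspeed(-8.71): V ← 61.53 -8.71 = 52.82 m/s
adjust_airspeed(+8.11): V ← 52.82 +8.11 = 60.93 m/s
adjust_throttle(-329): rpm ← 4443 -329 = 4114
final state: V = 60.93 m/s, rpm = 4114 → n = rpm/60 = 68.566667 rev/s
target J* = 0.429; solve J* = V/(n·D) for n: n = V/(J*·D) = 60.93/(0.429 × 1.458) = 97.412875 rev/s
rpm = 60·n = 5844.772511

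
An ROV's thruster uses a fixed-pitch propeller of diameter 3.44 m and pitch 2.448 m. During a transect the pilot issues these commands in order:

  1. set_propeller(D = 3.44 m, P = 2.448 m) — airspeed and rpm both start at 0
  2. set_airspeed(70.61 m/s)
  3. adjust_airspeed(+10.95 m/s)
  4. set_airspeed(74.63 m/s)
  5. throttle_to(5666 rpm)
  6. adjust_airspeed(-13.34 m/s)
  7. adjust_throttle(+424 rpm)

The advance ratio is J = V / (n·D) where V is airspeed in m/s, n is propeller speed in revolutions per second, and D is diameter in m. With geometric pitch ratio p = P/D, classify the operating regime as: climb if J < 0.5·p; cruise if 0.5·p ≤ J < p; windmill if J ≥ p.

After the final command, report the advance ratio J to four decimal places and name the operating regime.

set_propeller: D = 3.44 m, P = 2.448 m (p = P/D = 0.711628); state ← (V=0, rpm=0)
set_airspeed(70.61): V ← 70.61 m/s
adjust_airspeed(+10.95): V ← 70.61 +10.95 = 81.56 m/s
set_airspeed(74.63): V ← 74.63 m/s
throttle_to(5666): rpm ← 5666
adjust_airspeed(-13.34): V ← 74.63 -13.34 = 61.29 m/s
adjust_throttle(+424): rpm ← 5666 +424 = 6090
final state: V = 61.29 m/s, rpm = 6090 → n = rpm/60 = 101.500000 rev/s
J = V / (n·D) = 61.29 / (101.500000 × 3.44) = 0.175536
regime bands: climb J<0.3558 | cruise [0.3558, 0.7116) | windmill J≥0.7116
J = 0.1755 → climb

J = 0.1755, regime = climb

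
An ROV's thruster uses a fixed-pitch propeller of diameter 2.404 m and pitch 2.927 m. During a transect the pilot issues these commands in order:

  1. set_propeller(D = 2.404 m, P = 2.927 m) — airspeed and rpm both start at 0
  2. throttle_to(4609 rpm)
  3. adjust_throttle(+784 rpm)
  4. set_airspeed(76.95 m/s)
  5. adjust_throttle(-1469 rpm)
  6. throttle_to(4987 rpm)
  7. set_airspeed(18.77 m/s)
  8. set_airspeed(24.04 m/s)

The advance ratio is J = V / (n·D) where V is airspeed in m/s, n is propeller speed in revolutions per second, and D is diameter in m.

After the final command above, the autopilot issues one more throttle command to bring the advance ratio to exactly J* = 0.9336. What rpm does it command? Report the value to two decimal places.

rpm = 642.67

set_propeller: D = 2.404 m, P = 2.927 m (p = P/D = 1.217554); state ← (V=0, rpm=0)
throttle_to(4609): rpm ← 4609
adjust_throttle(+784): rpm ← 4609 +784 = 5393
set_airspeed(76.95): V ← 76.95 m/s
adjust_throttle(-1469): rpm ← 5393 -1469 = 3924
throttle_to(4987): rpm ← 4987
set_airspeed(18.77): V ← 18.77 m/s
set_airspeed(24.04): V ← 24.04 m/s
final state: V = 24.04 m/s, rpm = 4987 → n = rpm/60 = 83.116667 rev/s
target J* = 0.9336; solve J* = V/(n·D) for n: n = V/(J*·D) = 24.04/(0.9336 × 2.404) = 10.711225 rev/s
rpm = 60·n = 642.673522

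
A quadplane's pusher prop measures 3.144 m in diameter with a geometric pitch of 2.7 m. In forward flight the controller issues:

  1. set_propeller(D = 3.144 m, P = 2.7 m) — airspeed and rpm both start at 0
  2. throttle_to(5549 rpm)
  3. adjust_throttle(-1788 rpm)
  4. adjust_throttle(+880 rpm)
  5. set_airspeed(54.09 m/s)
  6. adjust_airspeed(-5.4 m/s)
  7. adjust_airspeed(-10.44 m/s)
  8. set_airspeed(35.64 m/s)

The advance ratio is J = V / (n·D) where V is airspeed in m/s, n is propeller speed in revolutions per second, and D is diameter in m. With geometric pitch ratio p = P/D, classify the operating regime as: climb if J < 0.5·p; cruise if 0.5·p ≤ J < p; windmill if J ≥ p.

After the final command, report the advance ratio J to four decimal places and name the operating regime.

J = 0.1466, regime = climb

set_propeller: D = 3.144 m, P = 2.7 m (p = P/D = 0.858779); state ← (V=0, rpm=0)
throttle_to(5549): rpm ← 5549
adjust_throttle(-1788): rpm ← 5549 -1788 = 3761
adjust_throttle(+880): rpm ← 3761 +880 = 4641
set_airspeed(54.09): V ← 54.09 m/s
adjust_airspeed(-5.4): V ← 54.09 -5.4 = 48.69 m/s
adjust_airspeed(-10.44): V ← 48.69 -10.44 = 38.25 m/s
set_airspeed(35.64): V ← 35.64 m/s
final state: V = 35.64 m/s, rpm = 4641 → n = rpm/60 = 77.350000 rev/s
J = V / (n·D) = 35.64 / (77.350000 × 3.144) = 0.146553
regime bands: climb J<0.4294 | cruise [0.4294, 0.8588) | windmill J≥0.8588
J = 0.1466 → climb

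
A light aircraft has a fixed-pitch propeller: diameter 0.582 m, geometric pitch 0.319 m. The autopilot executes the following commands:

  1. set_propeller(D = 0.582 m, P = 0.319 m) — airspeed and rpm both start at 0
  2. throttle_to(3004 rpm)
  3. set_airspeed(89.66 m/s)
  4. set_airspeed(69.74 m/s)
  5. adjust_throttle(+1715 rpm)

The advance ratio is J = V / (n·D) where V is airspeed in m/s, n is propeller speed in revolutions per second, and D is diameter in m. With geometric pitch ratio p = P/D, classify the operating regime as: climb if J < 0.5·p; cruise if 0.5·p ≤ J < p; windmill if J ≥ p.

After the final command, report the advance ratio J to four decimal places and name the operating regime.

J = 1.5236, regime = windmill

set_propeller: D = 0.582 m, P = 0.319 m (p = P/D = 0.548110); state ← (V=0, rpm=0)
throttle_to(3004): rpm ← 3004
set_airspeed(89.66): V ← 89.66 m/s
set_airspeed(69.74): V ← 69.74 m/s
adjust_throttle(+1715): rpm ← 3004 +1715 = 4719
final state: V = 69.74 m/s, rpm = 4719 → n = rpm/60 = 78.650000 rev/s
J = V / (n·D) = 69.74 / (78.650000 × 0.582) = 1.523562
regime bands: climb J<0.2741 | cruise [0.2741, 0.5481) | windmill J≥0.5481
J = 1.5236 → windmill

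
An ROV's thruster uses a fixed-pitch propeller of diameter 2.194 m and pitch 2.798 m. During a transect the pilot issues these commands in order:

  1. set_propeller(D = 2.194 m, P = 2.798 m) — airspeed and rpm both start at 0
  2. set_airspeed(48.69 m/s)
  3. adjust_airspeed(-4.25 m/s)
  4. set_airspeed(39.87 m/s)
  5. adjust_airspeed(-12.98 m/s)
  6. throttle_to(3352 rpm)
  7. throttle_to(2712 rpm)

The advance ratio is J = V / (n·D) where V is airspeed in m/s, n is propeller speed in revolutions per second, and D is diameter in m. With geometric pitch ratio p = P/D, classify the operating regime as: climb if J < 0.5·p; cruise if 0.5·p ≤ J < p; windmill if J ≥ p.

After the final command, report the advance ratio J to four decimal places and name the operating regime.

set_propeller: D = 2.194 m, P = 2.798 m (p = P/D = 1.275296); state ← (V=0, rpm=0)
set_airspeed(48.69): V ← 48.69 m/s
adjust_airspeed(-4.25): V ← 48.69 -4.25 = 44.44 m/s
set_airspeed(39.87): V ← 39.87 m/s
adjust_airspeed(-12.98): V ← 39.87 -12.98 = 26.89 m/s
throttle_to(3352): rpm ← 3352
throttle_to(2712): rpm ← 2712
final state: V = 26.89 m/s, rpm = 2712 → n = rpm/60 = 45.200000 rev/s
J = V / (n·D) = 26.89 / (45.200000 × 2.194) = 0.271154
regime bands: climb J<0.6376 | cruise [0.6376, 1.2753) | windmill J≥1.2753
J = 0.2712 → climb

J = 0.2712, regime = climb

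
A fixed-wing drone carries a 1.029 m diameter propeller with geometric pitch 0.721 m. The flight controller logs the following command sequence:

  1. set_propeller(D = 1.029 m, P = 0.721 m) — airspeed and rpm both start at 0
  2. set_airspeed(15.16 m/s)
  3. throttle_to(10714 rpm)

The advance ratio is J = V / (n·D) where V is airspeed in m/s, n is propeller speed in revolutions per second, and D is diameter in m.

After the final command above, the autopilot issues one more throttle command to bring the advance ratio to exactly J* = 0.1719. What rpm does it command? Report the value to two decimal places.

set_propeller: D = 1.029 m, P = 0.721 m (p = P/D = 0.700680); state ← (V=0, rpm=0)
set_airspeed(15.16): V ← 15.16 m/s
throttle_to(10714): rpm ← 10714
final state: V = 15.16 m/s, rpm = 10714 → n = rpm/60 = 178.566667 rev/s
target J* = 0.1719; solve J* = V/(n·D) for n: n = V/(J*·D) = 15.16/(0.1719 × 1.029) = 85.705353 rev/s
rpm = 60·n = 5142.321202

rpm = 5142.32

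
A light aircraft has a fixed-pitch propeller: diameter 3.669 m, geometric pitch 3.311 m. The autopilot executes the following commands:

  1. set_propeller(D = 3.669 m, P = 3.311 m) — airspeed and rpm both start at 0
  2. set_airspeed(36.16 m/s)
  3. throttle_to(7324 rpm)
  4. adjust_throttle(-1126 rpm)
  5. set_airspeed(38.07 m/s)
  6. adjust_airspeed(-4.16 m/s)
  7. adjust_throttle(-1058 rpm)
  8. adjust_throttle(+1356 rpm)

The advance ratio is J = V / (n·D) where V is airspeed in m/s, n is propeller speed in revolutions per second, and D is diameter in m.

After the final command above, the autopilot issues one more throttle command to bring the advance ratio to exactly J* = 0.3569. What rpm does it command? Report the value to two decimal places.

rpm = 1553.76

set_propeller: D = 3.669 m, P = 3.311 m (p = P/D = 0.902426); state ← (V=0, rpm=0)
set_airspeed(36.16): V ← 36.16 m/s
throttle_to(7324): rpm ← 7324
adjust_throttle(-1126): rpm ← 7324 -1126 = 6198
set_airspeed(38.07): V ← 38.07 m/s
adjust_airspeed(-4.16): V ← 38.07 -4.16 = 33.91 m/s
adjust_throttle(-1058): rpm ← 6198 -1058 = 5140
adjust_throttle(+1356): rpm ← 5140 +1356 = 6496
final state: V = 33.91 m/s, rpm = 6496 → n = rpm/60 = 108.266667 rev/s
target J* = 0.3569; solve J* = V/(n·D) for n: n = V/(J*·D) = 33.91/(0.3569 × 3.669) = 25.896050 rev/s
rpm = 60·n = 1553.763018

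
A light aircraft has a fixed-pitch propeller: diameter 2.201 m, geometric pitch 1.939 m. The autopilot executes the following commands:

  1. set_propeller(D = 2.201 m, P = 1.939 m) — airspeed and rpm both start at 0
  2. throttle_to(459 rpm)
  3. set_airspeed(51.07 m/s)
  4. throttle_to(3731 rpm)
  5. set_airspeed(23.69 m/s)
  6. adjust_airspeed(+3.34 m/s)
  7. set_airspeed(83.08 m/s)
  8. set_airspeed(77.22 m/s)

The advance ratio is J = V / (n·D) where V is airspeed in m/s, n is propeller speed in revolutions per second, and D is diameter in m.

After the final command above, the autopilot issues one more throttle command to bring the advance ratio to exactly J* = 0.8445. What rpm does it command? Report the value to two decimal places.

rpm = 2492.65

set_propeller: D = 2.201 m, P = 1.939 m (p = P/D = 0.880963); state ← (V=0, rpm=0)
throttle_to(459): rpm ← 459
set_airspeed(51.07): V ← 51.07 m/s
throttle_to(3731): rpm ← 3731
set_airspeed(23.69): V ← 23.69 m/s
adjust_airspeed(+3.34): V ← 23.69 +3.34 = 27.03 m/s
set_airspeed(83.08): V ← 83.08 m/s
set_airspeed(77.22): V ← 77.22 m/s
final state: V = 77.22 m/s, rpm = 3731 → n = rpm/60 = 62.183333 rev/s
target J* = 0.8445; solve J* = V/(n·D) for n: n = V/(J*·D) = 77.22/(0.8445 × 2.201) = 41.544171 rev/s
rpm = 60·n = 2492.650281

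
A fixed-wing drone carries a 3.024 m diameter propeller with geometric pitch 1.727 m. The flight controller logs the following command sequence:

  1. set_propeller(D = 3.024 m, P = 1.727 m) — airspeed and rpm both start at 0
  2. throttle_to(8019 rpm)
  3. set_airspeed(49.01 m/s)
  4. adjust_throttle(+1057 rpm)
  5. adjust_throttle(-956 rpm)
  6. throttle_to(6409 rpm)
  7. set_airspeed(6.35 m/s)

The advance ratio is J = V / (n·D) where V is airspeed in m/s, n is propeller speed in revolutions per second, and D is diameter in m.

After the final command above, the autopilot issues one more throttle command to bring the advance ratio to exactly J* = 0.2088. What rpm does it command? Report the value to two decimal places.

set_propeller: D = 3.024 m, P = 1.727 m (p = P/D = 0.571098); state ← (V=0, rpm=0)
throttle_to(8019): rpm ← 8019
set_airspeed(49.01): V ← 49.01 m/s
adjust_throttle(+1057): rpm ← 8019 +1057 = 9076
adjust_throttle(-956): rpm ← 9076 -956 = 8120
throttle_to(6409): rpm ← 6409
set_airspeed(6.35): V ← 6.35 m/s
final state: V = 6.35 m/s, rpm = 6409 → n = rpm/60 = 106.816667 rev/s
target J* = 0.2088; solve J* = V/(n·D) for n: n = V/(J*·D) = 6.35/(0.2088 × 3.024) = 10.056838 rev/s
rpm = 60·n = 603.410266

rpm = 603.41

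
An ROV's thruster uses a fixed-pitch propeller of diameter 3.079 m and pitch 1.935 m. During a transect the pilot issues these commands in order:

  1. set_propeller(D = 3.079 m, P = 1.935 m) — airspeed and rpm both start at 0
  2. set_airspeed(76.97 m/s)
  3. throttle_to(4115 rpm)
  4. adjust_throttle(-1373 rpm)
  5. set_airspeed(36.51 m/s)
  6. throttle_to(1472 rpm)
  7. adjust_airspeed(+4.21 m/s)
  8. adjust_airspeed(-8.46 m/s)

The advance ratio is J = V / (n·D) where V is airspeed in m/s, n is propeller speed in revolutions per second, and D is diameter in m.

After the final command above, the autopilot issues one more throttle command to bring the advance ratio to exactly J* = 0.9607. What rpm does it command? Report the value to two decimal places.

rpm = 654.36

set_propeller: D = 3.079 m, P = 1.935 m (p = P/D = 0.628451); state ← (V=0, rpm=0)
set_airspeed(76.97): V ← 76.97 m/s
throttle_to(4115): rpm ← 4115
adjust_throttle(-1373): rpm ← 4115 -1373 = 2742
set_airspeed(36.51): V ← 36.51 m/s
throttle_to(1472): rpm ← 1472
adjust_airspeed(+4.21): V ← 36.51 +4.21 = 40.72 m/s
adjust_airspeed(-8.46): V ← 40.72 -8.46 = 32.26 m/s
final state: V = 32.26 m/s, rpm = 1472 → n = rpm/60 = 24.533333 rev/s
target J* = 0.9607; solve J* = V/(n·D) for n: n = V/(J*·D) = 32.26/(0.9607 × 3.079) = 10.906035 rev/s
rpm = 60·n = 654.362094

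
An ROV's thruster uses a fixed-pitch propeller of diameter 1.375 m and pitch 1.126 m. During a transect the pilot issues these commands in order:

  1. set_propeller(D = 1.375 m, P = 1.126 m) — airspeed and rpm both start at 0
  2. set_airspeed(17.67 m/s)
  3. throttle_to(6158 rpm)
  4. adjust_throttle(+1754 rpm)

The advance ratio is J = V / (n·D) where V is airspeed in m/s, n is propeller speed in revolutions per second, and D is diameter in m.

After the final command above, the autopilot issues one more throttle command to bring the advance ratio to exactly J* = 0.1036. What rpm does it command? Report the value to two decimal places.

rpm = 7442.61

set_propeller: D = 1.375 m, P = 1.126 m (p = P/D = 0.818909); state ← (V=0, rpm=0)
set_airspeed(17.67): V ← 17.67 m/s
throttle_to(6158): rpm ← 6158
adjust_throttle(+1754): rpm ← 6158 +1754 = 7912
final state: V = 17.67 m/s, rpm = 7912 → n = rpm/60 = 131.866667 rev/s
target J* = 0.1036; solve J* = V/(n·D) for n: n = V/(J*·D) = 17.67/(0.1036 × 1.375) = 124.043524 rev/s
rpm = 60·n = 7442.611443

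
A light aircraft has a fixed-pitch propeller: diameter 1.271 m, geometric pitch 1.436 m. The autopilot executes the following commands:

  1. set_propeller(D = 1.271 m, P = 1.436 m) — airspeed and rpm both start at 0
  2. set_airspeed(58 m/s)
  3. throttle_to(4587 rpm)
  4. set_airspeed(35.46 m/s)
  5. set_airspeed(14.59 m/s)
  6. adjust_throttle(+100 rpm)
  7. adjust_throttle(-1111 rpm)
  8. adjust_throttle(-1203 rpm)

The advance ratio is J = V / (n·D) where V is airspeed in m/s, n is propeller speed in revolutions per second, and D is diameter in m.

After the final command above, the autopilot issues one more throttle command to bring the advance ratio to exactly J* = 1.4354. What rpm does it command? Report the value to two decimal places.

rpm = 479.83

set_propeller: D = 1.271 m, P = 1.436 m (p = P/D = 1.129819); state ← (V=0, rpm=0)
set_airspeed(58): V ← 58 m/s
throttle_to(4587): rpm ← 4587
set_airspeed(35.46): V ← 35.46 m/s
set_airspeed(14.59): V ← 14.59 m/s
adjust_throttle(+100): rpm ← 4587 +100 = 4687
adjust_throttle(-1111): rpm ← 4687 -1111 = 3576
adjust_throttle(-1203): rpm ← 3576 -1203 = 2373
final state: V = 14.59 m/s, rpm = 2373 → n = rpm/60 = 39.550000 rev/s
target J* = 1.4354; solve J* = V/(n·D) for n: n = V/(J*·D) = 14.59/(1.4354 × 1.271) = 7.997179 rev/s
rpm = 60·n = 479.830721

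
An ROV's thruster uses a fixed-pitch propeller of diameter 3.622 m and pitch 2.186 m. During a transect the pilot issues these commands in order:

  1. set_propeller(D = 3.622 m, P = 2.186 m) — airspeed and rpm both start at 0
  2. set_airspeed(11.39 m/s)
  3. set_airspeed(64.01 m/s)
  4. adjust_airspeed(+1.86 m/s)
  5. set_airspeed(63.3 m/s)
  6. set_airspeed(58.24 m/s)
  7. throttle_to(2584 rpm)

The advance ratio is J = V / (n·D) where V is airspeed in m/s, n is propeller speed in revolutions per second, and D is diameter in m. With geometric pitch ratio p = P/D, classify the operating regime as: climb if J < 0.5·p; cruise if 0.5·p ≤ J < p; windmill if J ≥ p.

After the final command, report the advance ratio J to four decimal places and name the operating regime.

set_propeller: D = 3.622 m, P = 2.186 m (p = P/D = 0.603534); state ← (V=0, rpm=0)
set_airspeed(11.39): V ← 11.39 m/s
set_airspeed(64.01): V ← 64.01 m/s
adjust_airspeed(+1.86): V ← 64.01 +1.86 = 65.87 m/s
set_airspeed(63.3): V ← 63.3 m/s
set_airspeed(58.24): V ← 58.24 m/s
throttle_to(2584): rpm ← 2584
final state: V = 58.24 m/s, rpm = 2584 → n = rpm/60 = 43.066667 rev/s
J = V / (n·D) = 58.24 / (43.066667 × 3.622) = 0.373363
regime bands: climb J<0.3018 | cruise [0.3018, 0.6035) | windmill J≥0.6035
J = 0.3734 → cruise

J = 0.3734, regime = cruise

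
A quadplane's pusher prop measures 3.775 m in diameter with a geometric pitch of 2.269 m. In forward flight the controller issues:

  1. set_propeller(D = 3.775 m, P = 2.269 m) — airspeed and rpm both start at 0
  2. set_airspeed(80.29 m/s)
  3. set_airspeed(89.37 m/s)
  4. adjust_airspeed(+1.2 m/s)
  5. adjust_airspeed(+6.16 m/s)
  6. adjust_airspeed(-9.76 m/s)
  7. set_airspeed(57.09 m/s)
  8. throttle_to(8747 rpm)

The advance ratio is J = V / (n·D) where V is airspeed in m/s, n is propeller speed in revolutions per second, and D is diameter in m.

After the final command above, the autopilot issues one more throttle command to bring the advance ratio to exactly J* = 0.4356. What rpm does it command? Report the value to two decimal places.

set_propeller: D = 3.775 m, P = 2.269 m (p = P/D = 0.601060); state ← (V=0, rpm=0)
set_airspeed(80.29): V ← 80.29 m/s
set_airspeed(89.37): V ← 89.37 m/s
adjust_airspeed(+1.2): V ← 89.37 +1.2 = 90.57 m/s
adjust_airspeed(+6.16): V ← 90.57 +6.16 = 96.73 m/s
adjust_airspeed(-9.76): V ← 96.73 -9.76 = 86.97 m/s
set_airspeed(57.09): V ← 57.09 m/s
throttle_to(8747): rpm ← 8747
final state: V = 57.09 m/s, rpm = 8747 → n = rpm/60 = 145.783333 rev/s
target J* = 0.4356; solve J* = V/(n·D) for n: n = V/(J*·D) = 57.09/(0.4356 × 3.775) = 34.718041 rev/s
rpm = 60·n = 2083.082480

rpm = 2083.08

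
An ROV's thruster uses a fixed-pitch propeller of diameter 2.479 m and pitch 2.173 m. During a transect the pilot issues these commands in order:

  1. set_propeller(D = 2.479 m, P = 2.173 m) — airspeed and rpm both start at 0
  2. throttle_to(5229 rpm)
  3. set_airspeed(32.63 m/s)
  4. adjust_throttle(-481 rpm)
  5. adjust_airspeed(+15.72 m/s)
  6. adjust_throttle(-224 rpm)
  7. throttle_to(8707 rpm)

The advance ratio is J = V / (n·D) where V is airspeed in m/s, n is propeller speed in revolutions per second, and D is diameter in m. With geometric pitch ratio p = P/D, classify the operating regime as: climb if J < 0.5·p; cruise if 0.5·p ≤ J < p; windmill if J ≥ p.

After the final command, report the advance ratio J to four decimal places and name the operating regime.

set_propeller: D = 2.479 m, P = 2.173 m (p = P/D = 0.876563); state ← (V=0, rpm=0)
throttle_to(5229): rpm ← 5229
set_airspeed(32.63): V ← 32.63 m/s
adjust_throttle(-481): rpm ← 5229 -481 = 4748
adjust_airspeed(+15.72): V ← 32.63 +15.72 = 48.35 m/s
adjust_throttle(-224): rpm ← 4748 -224 = 4524
throttle_to(8707): rpm ← 8707
final state: V = 48.35 m/s, rpm = 8707 → n = rpm/60 = 145.116667 rev/s
J = V / (n·D) = 48.35 / (145.116667 × 2.479) = 0.134401
regime bands: climb J<0.4383 | cruise [0.4383, 0.8766) | windmill J≥0.8766
J = 0.1344 → climb

J = 0.1344, regime = climb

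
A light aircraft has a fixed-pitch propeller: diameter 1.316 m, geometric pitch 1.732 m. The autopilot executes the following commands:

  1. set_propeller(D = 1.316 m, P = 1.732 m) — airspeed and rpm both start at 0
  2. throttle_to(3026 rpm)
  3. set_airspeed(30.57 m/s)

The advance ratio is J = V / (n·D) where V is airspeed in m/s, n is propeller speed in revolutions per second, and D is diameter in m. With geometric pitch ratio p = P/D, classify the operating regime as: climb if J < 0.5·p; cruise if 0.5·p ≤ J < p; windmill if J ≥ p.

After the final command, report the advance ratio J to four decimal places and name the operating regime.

J = 0.4606, regime = climb

set_propeller: D = 1.316 m, P = 1.732 m (p = P/D = 1.316109); state ← (V=0, rpm=0)
throttle_to(3026): rpm ← 3026
set_airspeed(30.57): V ← 30.57 m/s
final state: V = 30.57 m/s, rpm = 3026 → n = rpm/60 = 50.433333 rev/s
J = V / (n·D) = 30.57 / (50.433333 × 1.316) = 0.460598
regime bands: climb J<0.6581 | cruise [0.6581, 1.3161) | windmill J≥1.3161
J = 0.4606 → climb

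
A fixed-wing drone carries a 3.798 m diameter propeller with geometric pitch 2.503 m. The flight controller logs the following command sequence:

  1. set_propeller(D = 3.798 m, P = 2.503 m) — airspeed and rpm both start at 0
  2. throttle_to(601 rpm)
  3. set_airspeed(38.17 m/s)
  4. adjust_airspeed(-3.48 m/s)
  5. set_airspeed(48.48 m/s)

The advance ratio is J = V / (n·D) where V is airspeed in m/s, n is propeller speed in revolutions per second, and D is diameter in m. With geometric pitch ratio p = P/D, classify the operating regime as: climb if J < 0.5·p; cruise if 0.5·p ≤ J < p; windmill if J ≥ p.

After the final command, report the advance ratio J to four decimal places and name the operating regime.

set_propeller: D = 3.798 m, P = 2.503 m (p = P/D = 0.659031); state ← (V=0, rpm=0)
throttle_to(601): rpm ← 601
set_airspeed(38.17): V ← 38.17 m/s
adjust_airspeed(-3.48): V ← 38.17 -3.48 = 34.69 m/s
set_airspeed(48.48): V ← 48.48 m/s
final state: V = 48.48 m/s, rpm = 601 → n = rpm/60 = 10.016667 rev/s
J = V / (n·D) = 48.48 / (10.016667 × 3.798) = 1.274337
regime bands: climb J<0.3295 | cruise [0.3295, 0.6590) | windmill J≥0.6590
J = 1.2743 → windmill

J = 1.2743, regime = windmill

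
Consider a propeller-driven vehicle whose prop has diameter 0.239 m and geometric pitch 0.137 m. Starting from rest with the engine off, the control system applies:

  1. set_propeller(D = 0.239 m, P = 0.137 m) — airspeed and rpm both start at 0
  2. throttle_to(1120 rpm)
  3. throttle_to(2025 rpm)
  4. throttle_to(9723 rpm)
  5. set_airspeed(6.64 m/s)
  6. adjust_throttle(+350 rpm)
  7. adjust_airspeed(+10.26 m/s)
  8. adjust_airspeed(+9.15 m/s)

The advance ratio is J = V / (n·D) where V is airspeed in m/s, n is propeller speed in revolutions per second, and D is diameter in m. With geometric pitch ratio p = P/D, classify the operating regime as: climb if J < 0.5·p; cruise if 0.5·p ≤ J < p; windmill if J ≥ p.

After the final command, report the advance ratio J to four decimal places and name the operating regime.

J = 0.6492, regime = windmill

set_propeller: D = 0.239 m, P = 0.137 m (p = P/D = 0.573222); state ← (V=0, rpm=0)
throttle_to(1120): rpm ← 1120
throttle_to(2025): rpm ← 2025
throttle_to(9723): rpm ← 9723
set_airspeed(6.64): V ← 6.64 m/s
adjust_throttle(+350): rpm ← 9723 +350 = 10073
adjust_airspeed(+10.26): V ← 6.64 +10.26 = 16.9 m/s
adjust_airspeed(+9.15): V ← 16.9 +9.15 = 26.05 m/s
final state: V = 26.05 m/s, rpm = 10073 → n = rpm/60 = 167.883333 rev/s
J = V / (n·D) = 26.05 / (167.883333 × 0.239) = 0.649235
regime bands: climb J<0.2866 | cruise [0.2866, 0.5732) | windmill J≥0.5732
J = 0.6492 → windmill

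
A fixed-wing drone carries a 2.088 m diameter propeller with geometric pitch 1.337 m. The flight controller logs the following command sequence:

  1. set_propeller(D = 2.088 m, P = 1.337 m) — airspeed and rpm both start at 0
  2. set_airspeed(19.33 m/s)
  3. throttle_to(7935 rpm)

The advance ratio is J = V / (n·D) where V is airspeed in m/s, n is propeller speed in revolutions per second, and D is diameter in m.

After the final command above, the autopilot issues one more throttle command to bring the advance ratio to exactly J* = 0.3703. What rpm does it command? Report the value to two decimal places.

set_propeller: D = 2.088 m, P = 1.337 m (p = P/D = 0.640326); state ← (V=0, rpm=0)
set_airspeed(19.33): V ← 19.33 m/s
throttle_to(7935): rpm ← 7935
final state: V = 19.33 m/s, rpm = 7935 → n = rpm/60 = 132.250000 rev/s
target J* = 0.3703; solve J* = V/(n·D) for n: n = V/(J*·D) = 19.33/(0.3703 × 2.088) = 25.000440 rev/s
rpm = 60·n = 1500.026384

rpm = 1500.03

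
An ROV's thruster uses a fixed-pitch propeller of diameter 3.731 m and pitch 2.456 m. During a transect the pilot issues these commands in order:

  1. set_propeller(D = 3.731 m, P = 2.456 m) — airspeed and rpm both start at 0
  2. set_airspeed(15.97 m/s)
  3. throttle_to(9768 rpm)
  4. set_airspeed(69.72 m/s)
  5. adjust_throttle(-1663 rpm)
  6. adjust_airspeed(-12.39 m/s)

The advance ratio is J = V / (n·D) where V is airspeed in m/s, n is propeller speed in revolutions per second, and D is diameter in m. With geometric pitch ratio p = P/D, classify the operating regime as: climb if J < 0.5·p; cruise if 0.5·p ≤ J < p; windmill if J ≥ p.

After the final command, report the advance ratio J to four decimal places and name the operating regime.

set_propeller: D = 3.731 m, P = 2.456 m (p = P/D = 0.658269); state ← (V=0, rpm=0)
set_airspeed(15.97): V ← 15.97 m/s
throttle_to(9768): rpm ← 9768
set_airspeed(69.72): V ← 69.72 m/s
adjust_throttle(-1663): rpm ← 9768 -1663 = 8105
adjust_airspeed(-12.39): V ← 69.72 -12.39 = 57.33 m/s
final state: V = 57.33 m/s, rpm = 8105 → n = rpm/60 = 135.083333 rev/s
J = V / (n·D) = 57.33 / (135.083333 × 3.731) = 0.113751
regime bands: climb J<0.3291 | cruise [0.3291, 0.6583) | windmill J≥0.6583
J = 0.1138 → climb

J = 0.1138, regime = climb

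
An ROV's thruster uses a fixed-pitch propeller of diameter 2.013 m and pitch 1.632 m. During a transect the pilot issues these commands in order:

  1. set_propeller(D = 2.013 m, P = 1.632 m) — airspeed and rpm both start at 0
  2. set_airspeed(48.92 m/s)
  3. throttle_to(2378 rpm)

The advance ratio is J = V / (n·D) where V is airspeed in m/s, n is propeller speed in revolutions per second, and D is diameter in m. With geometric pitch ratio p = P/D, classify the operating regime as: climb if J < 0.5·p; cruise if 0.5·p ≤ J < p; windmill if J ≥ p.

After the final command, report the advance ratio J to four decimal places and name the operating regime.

J = 0.6132, regime = cruise

set_propeller: D = 2.013 m, P = 1.632 m (p = P/D = 0.810730); state ← (V=0, rpm=0)
set_airspeed(48.92): V ← 48.92 m/s
throttle_to(2378): rpm ← 2378
final state: V = 48.92 m/s, rpm = 2378 → n = rpm/60 = 39.633333 rev/s
J = V / (n·D) = 48.92 / (39.633333 × 2.013) = 0.613172
regime bands: climb J<0.4054 | cruise [0.4054, 0.8107) | windmill J≥0.8107
J = 0.6132 → cruise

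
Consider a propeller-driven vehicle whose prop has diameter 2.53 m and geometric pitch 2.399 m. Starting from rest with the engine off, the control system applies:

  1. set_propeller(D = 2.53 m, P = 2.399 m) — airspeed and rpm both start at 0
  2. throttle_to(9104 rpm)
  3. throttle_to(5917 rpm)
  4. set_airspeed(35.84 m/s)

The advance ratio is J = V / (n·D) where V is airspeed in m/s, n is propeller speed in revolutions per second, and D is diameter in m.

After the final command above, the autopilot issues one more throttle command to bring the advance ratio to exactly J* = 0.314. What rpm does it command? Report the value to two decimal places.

set_propeller: D = 2.53 m, P = 2.399 m (p = P/D = 0.948221); state ← (V=0, rpm=0)
throttle_to(9104): rpm ← 9104
throttle_to(5917): rpm ← 5917
set_airspeed(35.84): V ← 35.84 m/s
final state: V = 35.84 m/s, rpm = 5917 → n = rpm/60 = 98.616667 rev/s
target J* = 0.314; solve J* = V/(n·D) for n: n = V/(J*·D) = 35.84/(0.314 × 2.53) = 45.114675 rev/s
rpm = 60·n = 2706.880491

rpm = 2706.88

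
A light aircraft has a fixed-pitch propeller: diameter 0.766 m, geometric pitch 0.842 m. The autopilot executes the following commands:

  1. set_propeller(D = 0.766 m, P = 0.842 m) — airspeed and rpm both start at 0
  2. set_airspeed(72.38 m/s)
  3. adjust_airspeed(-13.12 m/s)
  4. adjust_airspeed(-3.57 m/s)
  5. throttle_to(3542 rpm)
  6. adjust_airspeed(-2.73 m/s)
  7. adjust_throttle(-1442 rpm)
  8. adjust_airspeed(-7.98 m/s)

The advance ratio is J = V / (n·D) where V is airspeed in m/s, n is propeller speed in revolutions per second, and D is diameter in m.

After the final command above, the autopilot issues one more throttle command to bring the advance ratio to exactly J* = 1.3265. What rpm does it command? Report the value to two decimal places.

rpm = 2656.04

set_propeller: D = 0.766 m, P = 0.842 m (p = P/D = 1.099217); state ← (V=0, rpm=0)
set_airspeed(72.38): V ← 72.38 m/s
adjust_airspeed(-13.12): V ← 72.38 -13.12 = 59.26 m/s
adjust_airspeed(-3.57): V ← 59.26 -3.57 = 55.69 m/s
throttle_to(3542): rpm ← 3542
adjust_airspeed(-2.73): V ← 55.69 -2.73 = 52.96 m/s
adjust_throttle(-1442): rpm ← 3542 -1442 = 2100
adjust_airspeed(-7.98): V ← 52.96 -7.98 = 44.98 m/s
final state: V = 44.98 m/s, rpm = 2100 → n = rpm/60 = 35.000000 rev/s
target J* = 1.3265; solve J* = V/(n·D) for n: n = V/(J*·D) = 44.98/(1.3265 × 0.766) = 44.267340 rev/s
rpm = 60·n = 2656.040406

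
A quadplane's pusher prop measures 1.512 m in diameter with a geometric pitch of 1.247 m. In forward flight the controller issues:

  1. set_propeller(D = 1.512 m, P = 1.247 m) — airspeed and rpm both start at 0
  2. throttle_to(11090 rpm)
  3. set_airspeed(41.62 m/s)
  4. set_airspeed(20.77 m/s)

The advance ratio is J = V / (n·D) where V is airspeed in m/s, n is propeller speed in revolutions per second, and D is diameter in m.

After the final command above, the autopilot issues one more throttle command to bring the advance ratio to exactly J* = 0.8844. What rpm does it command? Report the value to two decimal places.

rpm = 931.94

set_propeller: D = 1.512 m, P = 1.247 m (p = P/D = 0.824735); state ← (V=0, rpm=0)
throttle_to(11090): rpm ← 11090
set_airspeed(41.62): V ← 41.62 m/s
set_airspeed(20.77): V ← 20.77 m/s
final state: V = 20.77 m/s, rpm = 11090 → n = rpm/60 = 184.833333 rev/s
target J* = 0.8844; solve J* = V/(n·D) for n: n = V/(J*·D) = 20.77/(0.8844 × 1.512) = 15.532307 rev/s
rpm = 60·n = 931.938432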